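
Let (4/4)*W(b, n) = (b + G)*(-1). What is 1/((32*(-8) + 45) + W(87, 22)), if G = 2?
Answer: -1/300 ≈ -0.0033333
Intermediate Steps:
W(b, n) = -2 - b (W(b, n) = (b + 2)*(-1) = (2 + b)*(-1) = -2 - b)
1/((32*(-8) + 45) + W(87, 22)) = 1/((32*(-8) + 45) + (-2 - 1*87)) = 1/((-256 + 45) + (-2 - 87)) = 1/(-211 - 89) = 1/(-300) = -1/300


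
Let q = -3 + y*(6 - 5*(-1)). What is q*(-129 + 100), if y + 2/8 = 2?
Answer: -1885/4 ≈ -471.25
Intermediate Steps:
y = 7/4 (y = -¼ + 2 = 7/4 ≈ 1.7500)
q = 65/4 (q = -3 + 7*(6 - 5*(-1))/4 = -3 + 7*(6 + 5)/4 = -3 + (7/4)*11 = -3 + 77/4 = 65/4 ≈ 16.250)
q*(-129 + 100) = 65*(-129 + 100)/4 = (65/4)*(-29) = -1885/4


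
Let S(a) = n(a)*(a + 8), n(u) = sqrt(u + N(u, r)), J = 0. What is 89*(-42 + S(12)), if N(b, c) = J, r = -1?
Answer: -3738 + 3560*sqrt(3) ≈ 2428.1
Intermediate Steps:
N(b, c) = 0
n(u) = sqrt(u) (n(u) = sqrt(u + 0) = sqrt(u))
S(a) = sqrt(a)*(8 + a) (S(a) = sqrt(a)*(a + 8) = sqrt(a)*(8 + a))
89*(-42 + S(12)) = 89*(-42 + sqrt(12)*(8 + 12)) = 89*(-42 + (2*sqrt(3))*20) = 89*(-42 + 40*sqrt(3)) = -3738 + 3560*sqrt(3)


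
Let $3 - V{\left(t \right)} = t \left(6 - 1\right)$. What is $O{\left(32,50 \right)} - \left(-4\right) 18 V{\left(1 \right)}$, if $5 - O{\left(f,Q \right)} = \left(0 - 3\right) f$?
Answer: $-43$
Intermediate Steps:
$V{\left(t \right)} = 3 - 5 t$ ($V{\left(t \right)} = 3 - t \left(6 - 1\right) = 3 - t 5 = 3 - 5 t$)
$O{\left(f,Q \right)} = 5 + 3 f$ ($O{\left(f,Q \right)} = 5 - \left(0 - 3\right) f = 5 - - 3 f = 5 + 3 f$)
$O{\left(32,50 \right)} - \left(-4\right) 18 V{\left(1 \right)} = \left(5 + 3 \cdot 32\right) - \left(-4\right) 18 \left(3 - 5\right) = \left(5 + 96\right) - - 72 \left(3 - 5\right) = 101 - \left(-72\right) \left(-2\right) = 101 - 144 = -43$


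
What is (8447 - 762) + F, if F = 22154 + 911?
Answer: 30750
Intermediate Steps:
F = 23065
(8447 - 762) + F = (8447 - 762) + 23065 = 7685 + 23065 = 30750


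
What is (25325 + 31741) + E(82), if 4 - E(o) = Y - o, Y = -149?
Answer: 57301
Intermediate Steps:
E(o) = 153 + o (E(o) = 4 - (-149 - o) = 4 + (149 + o) = 153 + o)
(25325 + 31741) + E(82) = (25325 + 31741) + (153 + 82) = 57066 + 235 = 57301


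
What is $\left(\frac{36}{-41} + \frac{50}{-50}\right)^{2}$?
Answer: $\frac{5929}{1681} \approx 3.5271$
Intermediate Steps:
$\left(\frac{36}{-41} + \frac{50}{-50}\right)^{2} = \left(36 \left(- \frac{1}{41}\right) + 50 \left(- \frac{1}{50}\right)\right)^{2} = \left(- \frac{36}{41} - 1\right)^{2} = \left(- \frac{77}{41}\right)^{2} = \frac{5929}{1681}$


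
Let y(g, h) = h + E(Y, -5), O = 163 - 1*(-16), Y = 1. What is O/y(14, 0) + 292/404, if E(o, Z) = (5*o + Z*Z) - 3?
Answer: 20050/2727 ≈ 7.3524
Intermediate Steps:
O = 179 (O = 163 + 16 = 179)
E(o, Z) = -3 + Z² + 5*o (E(o, Z) = (5*o + Z²) - 3 = (Z² + 5*o) - 3 = -3 + Z² + 5*o)
y(g, h) = 27 + h (y(g, h) = h + (-3 + (-5)² + 5*1) = h + (-3 + 25 + 5) = h + 27 = 27 + h)
O/y(14, 0) + 292/404 = 179/(27 + 0) + 292/404 = 179/27 + 292*(1/404) = 179*(1/27) + 73/101 = 179/27 + 73/101 = 20050/2727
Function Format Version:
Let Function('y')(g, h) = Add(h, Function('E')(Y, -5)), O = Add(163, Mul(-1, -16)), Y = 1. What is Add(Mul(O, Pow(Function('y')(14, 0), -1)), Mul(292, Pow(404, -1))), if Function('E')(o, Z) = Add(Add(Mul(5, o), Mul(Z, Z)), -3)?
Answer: Rational(20050, 2727) ≈ 7.3524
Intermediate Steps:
O = 179 (O = Add(163, 16) = 179)
Function('E')(o, Z) = Add(-3, Pow(Z, 2), Mul(5, o)) (Function('E')(o, Z) = Add(Add(Mul(5, o), Pow(Z, 2)), -3) = Add(Add(Pow(Z, 2), Mul(5, o)), -3) = Add(-3, Pow(Z, 2), Mul(5, o)))
Function('y')(g, h) = Add(27, h) (Function('y')(g, h) = Add(h, Add(-3, Pow(-5, 2), Mul(5, 1))) = Add(h, Add(-3, 25, 5)) = Add(h, 27) = Add(27, h))
Add(Mul(O, Pow(Function('y')(14, 0), -1)), Mul(292, Pow(404, -1))) = Add(Mul(179, Pow(Add(27, 0), -1)), Mul(292, Pow(404, -1))) = Add(Mul(179, Pow(27, -1)), Mul(292, Rational(1, 404))) = Add(Mul(179, Rational(1, 27)), Rational(73, 101)) = Add(Rational(179, 27), Rational(73, 101)) = Rational(20050, 2727)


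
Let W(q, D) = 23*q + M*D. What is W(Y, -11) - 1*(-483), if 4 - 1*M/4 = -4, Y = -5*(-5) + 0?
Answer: 706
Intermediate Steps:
Y = 25 (Y = 25 + 0 = 25)
M = 32 (M = 16 - 4*(-4) = 16 + 16 = 32)
W(q, D) = 23*q + 32*D
W(Y, -11) - 1*(-483) = (23*25 + 32*(-11)) - 1*(-483) = (575 - 352) + 483 = 223 + 483 = 706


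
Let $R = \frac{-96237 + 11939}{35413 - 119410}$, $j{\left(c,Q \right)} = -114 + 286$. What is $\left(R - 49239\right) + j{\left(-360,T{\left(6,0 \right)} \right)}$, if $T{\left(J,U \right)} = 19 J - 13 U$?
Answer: $- \frac{4121396501}{83997} \approx -49066.0$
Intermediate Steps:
$T{\left(J,U \right)} = - 13 U + 19 J$
$j{\left(c,Q \right)} = 172$
$R = \frac{84298}{83997}$ ($R = - \frac{84298}{-83997} = \left(-84298\right) \left(- \frac{1}{83997}\right) = \frac{84298}{83997} \approx 1.0036$)
$\left(R - 49239\right) + j{\left(-360,T{\left(6,0 \right)} \right)} = \left(\frac{84298}{83997} - 49239\right) + 172 = - \frac{4135843985}{83997} + 172 = - \frac{4121396501}{83997}$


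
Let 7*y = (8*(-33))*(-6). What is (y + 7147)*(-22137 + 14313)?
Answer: -403820112/7 ≈ -5.7689e+7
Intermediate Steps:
y = 1584/7 (y = ((8*(-33))*(-6))/7 = (-264*(-6))/7 = (⅐)*1584 = 1584/7 ≈ 226.29)
(y + 7147)*(-22137 + 14313) = (1584/7 + 7147)*(-22137 + 14313) = (51613/7)*(-7824) = -403820112/7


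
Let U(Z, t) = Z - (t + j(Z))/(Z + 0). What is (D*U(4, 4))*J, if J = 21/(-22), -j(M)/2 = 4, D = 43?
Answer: -4515/22 ≈ -205.23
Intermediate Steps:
j(M) = -8 (j(M) = -2*4 = -8)
J = -21/22 (J = 21*(-1/22) = -21/22 ≈ -0.95455)
U(Z, t) = Z - (-8 + t)/Z (U(Z, t) = Z - (t - 8)/(Z + 0) = Z - (-8 + t)/Z)
(D*U(4, 4))*J = (43*((8 + 4**2 - 1*4)/4))*(-21/22) = (43*((8 + 16 - 4)/4))*(-21/22) = (43*((1/4)*20))*(-21/22) = (43*5)*(-21/22) = 215*(-21/22) = -4515/22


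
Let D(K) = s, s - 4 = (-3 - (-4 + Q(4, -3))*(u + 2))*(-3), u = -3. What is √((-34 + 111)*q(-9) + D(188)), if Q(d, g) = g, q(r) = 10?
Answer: 2*√201 ≈ 28.355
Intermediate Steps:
s = 34 (s = 4 + (-3 - (-4 - 3)*(-3 + 2))*(-3) = 4 + (-3 - (-7)*(-1))*(-3) = 4 + (-3 - 1*7)*(-3) = 4 + (-3 - 7)*(-3) = 4 - 10*(-3) = 4 + 30 = 34)
D(K) = 34
√((-34 + 111)*q(-9) + D(188)) = √((-34 + 111)*10 + 34) = √(77*10 + 34) = √(770 + 34) = √804 = 2*√201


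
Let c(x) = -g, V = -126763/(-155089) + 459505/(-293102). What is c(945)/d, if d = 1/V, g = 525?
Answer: 17907583112475/45456896078 ≈ 393.95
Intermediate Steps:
V = -34109682119/45456896078 (V = -126763*(-1/155089) + 459505*(-1/293102) = 126763/155089 - 459505/293102 = -34109682119/45456896078 ≈ -0.75037)
c(x) = -525 (c(x) = -1*525 = -525)
d = -45456896078/34109682119 (d = 1/(-34109682119/45456896078) = -45456896078/34109682119 ≈ -1.3327)
c(945)/d = -525/(-45456896078/34109682119) = -525*(-34109682119/45456896078) = 17907583112475/45456896078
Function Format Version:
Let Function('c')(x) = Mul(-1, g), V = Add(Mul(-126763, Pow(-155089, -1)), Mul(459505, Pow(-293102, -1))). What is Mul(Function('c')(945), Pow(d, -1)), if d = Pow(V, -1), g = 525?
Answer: Rational(17907583112475, 45456896078) ≈ 393.95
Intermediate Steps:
V = Rational(-34109682119, 45456896078) (V = Add(Mul(-126763, Rational(-1, 155089)), Mul(459505, Rational(-1, 293102))) = Add(Rational(126763, 155089), Rational(-459505, 293102)) = Rational(-34109682119, 45456896078) ≈ -0.75037)
Function('c')(x) = -525 (Function('c')(x) = Mul(-1, 525) = -525)
d = Rational(-45456896078, 34109682119) (d = Pow(Rational(-34109682119, 45456896078), -1) = Rational(-45456896078, 34109682119) ≈ -1.3327)
Mul(Function('c')(945), Pow(d, -1)) = Mul(-525, Pow(Rational(-45456896078, 34109682119), -1)) = Mul(-525, Rational(-34109682119, 45456896078)) = Rational(17907583112475, 45456896078)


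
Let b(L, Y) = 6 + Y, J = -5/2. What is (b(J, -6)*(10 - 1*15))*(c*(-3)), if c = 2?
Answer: 0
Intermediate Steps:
J = -5/2 (J = -5*1/2 = -5/2 ≈ -2.5000)
(b(J, -6)*(10 - 1*15))*(c*(-3)) = ((6 - 6)*(10 - 1*15))*(2*(-3)) = (0*(10 - 15))*(-6) = (0*(-5))*(-6) = 0*(-6) = 0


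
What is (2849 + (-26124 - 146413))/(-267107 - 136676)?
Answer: 169688/403783 ≈ 0.42025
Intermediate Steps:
(2849 + (-26124 - 146413))/(-267107 - 136676) = (2849 - 172537)/(-403783) = -169688*(-1/403783) = 169688/403783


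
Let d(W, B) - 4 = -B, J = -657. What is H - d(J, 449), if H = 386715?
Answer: 387160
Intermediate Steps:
d(W, B) = 4 - B
H - d(J, 449) = 386715 - (4 - 1*449) = 386715 - (4 - 449) = 386715 - 1*(-445) = 386715 + 445 = 387160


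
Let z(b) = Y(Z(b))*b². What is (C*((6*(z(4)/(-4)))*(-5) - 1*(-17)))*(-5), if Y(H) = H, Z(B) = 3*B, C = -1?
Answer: 7285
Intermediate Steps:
z(b) = 3*b³ (z(b) = (3*b)*b² = 3*b³)
(C*((6*(z(4)/(-4)))*(-5) - 1*(-17)))*(-5) = -((6*((3*4³)/(-4)))*(-5) - 1*(-17))*(-5) = -((6*((3*64)*(-¼)))*(-5) + 17)*(-5) = -((6*(192*(-¼)))*(-5) + 17)*(-5) = -((6*(-48))*(-5) + 17)*(-5) = -(-288*(-5) + 17)*(-5) = -(1440 + 17)*(-5) = -1*1457*(-5) = -1457*(-5) = 7285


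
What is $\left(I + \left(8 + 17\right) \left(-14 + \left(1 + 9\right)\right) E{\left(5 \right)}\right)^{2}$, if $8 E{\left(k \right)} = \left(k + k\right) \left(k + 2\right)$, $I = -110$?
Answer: $970225$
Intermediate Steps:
$E{\left(k \right)} = \frac{k \left(2 + k\right)}{4}$ ($E{\left(k \right)} = \frac{\left(k + k\right) \left(k + 2\right)}{8} = \frac{2 k \left(2 + k\right)}{8} = \frac{k \left(2 + k\right)}{4}$)
$\left(I + \left(8 + 17\right) \left(-14 + \left(1 + 9\right)\right) E{\left(5 \right)}\right)^{2} = \left(-110 + \left(8 + 17\right) \left(-14 + \left(1 + 9\right)\right) \frac{1}{4} \cdot 5 \left(2 + 5\right)\right)^{2} = \left(-110 + 25 \left(-14 + 10\right) \frac{1}{4} \cdot 5 \cdot 7\right)^{2} = \left(-110 + 25 \left(-4\right) \frac{35}{4}\right)^{2} = \left(-110 - 875\right)^{2} = \left(-985\right)^{2} = 970225$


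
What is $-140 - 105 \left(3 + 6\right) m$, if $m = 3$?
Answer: $-2975$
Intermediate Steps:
$-140 - 105 \left(3 + 6\right) m = -140 - 105 \left(3 + 6\right) 3 = -140 - 105 \cdot 9 \cdot 3 = -140 - 2835 = -2975$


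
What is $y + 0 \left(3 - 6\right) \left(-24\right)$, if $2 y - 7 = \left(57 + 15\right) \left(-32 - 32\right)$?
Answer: $- \frac{4601}{2} \approx -2300.5$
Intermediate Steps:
$y = - \frac{4601}{2}$ ($y = \frac{7}{2} + \frac{\left(57 + 15\right) \left(-32 - 32\right)}{2} = \frac{7}{2} + \frac{72 \left(-32 - 32\right)}{2} = \frac{7}{2} + \frac{72 \left(-64\right)}{2} = \frac{7}{2} + \frac{1}{2} \left(-4608\right) = \frac{7}{2} - 2304 = - \frac{4601}{2} \approx -2300.5$)
$y + 0 \left(3 - 6\right) \left(-24\right) = - \frac{4601}{2} + 0 \left(3 - 6\right) \left(-24\right) = - \frac{4601}{2} + 0 \left(-3\right) \left(-24\right) = - \frac{4601}{2} + 0 \left(-24\right) = - \frac{4601}{2} + 0 = - \frac{4601}{2}$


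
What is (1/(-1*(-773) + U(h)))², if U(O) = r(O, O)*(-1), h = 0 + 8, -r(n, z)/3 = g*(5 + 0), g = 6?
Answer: 1/744769 ≈ 1.3427e-6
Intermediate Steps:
r(n, z) = -90 (r(n, z) = -18*(5 + 0) = -18*5 = -3*30 = -90)
h = 8
U(O) = 90 (U(O) = -90*(-1) = 90)
(1/(-1*(-773) + U(h)))² = (1/(-1*(-773) + 90))² = (1/(773 + 90))² = (1/863)² = 1/744769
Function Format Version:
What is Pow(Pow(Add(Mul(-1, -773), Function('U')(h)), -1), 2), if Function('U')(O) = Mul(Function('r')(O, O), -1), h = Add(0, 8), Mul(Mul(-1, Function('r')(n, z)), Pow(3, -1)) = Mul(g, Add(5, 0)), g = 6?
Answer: Rational(1, 744769) ≈ 1.3427e-6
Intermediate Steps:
Function('r')(n, z) = -90 (Function('r')(n, z) = Mul(-3, Mul(6, Add(5, 0))) = Mul(-3, Mul(6, 5)) = Mul(-3, 30) = -90)
h = 8
Function('U')(O) = 90 (Function('U')(O) = Mul(-90, -1) = 90)
Pow(Pow(Add(Mul(-1, -773), Function('U')(h)), -1), 2) = Pow(Pow(Add(Mul(-1, -773), 90), -1), 2) = Pow(Pow(Add(773, 90), -1), 2) = Pow(Pow(863, -1), 2) = Pow(Rational(1, 863), 2) = Rational(1, 744769)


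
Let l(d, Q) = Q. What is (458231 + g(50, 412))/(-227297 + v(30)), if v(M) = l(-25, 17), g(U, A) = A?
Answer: -152881/75760 ≈ -2.0180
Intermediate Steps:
v(M) = 17
(458231 + g(50, 412))/(-227297 + v(30)) = (458231 + 412)/(-227297 + 17) = 458643/(-227280) = 458643*(-1/227280) = -152881/75760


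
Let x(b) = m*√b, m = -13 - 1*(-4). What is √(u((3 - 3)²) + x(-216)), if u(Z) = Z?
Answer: 3*6^(¾)*√(-I) ≈ 8.1324 - 8.1324*I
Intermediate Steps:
m = -9 (m = -13 + 4 = -9)
x(b) = -9*√b
√(u((3 - 3)²) + x(-216)) = √((3 - 3)² - 54*I*√6) = √(0² - 54*I*√6) = √(0 - 54*I*√6) = √(-54*I*√6) = 3*6^(¾)*√(-I)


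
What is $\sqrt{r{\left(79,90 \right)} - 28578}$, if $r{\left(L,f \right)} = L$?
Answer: $i \sqrt{28499} \approx 168.82 i$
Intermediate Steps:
$\sqrt{r{\left(79,90 \right)} - 28578} = \sqrt{79 - 28578} = \sqrt{-28499} = i \sqrt{28499}$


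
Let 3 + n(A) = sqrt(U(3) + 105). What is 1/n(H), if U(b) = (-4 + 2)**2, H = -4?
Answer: 3/100 + sqrt(109)/100 ≈ 0.13440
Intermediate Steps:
U(b) = 4 (U(b) = (-2)**2 = 4)
n(A) = -3 + sqrt(109) (n(A) = -3 + sqrt(4 + 105) = -3 + sqrt(109))
1/n(H) = 1/(-3 + sqrt(109))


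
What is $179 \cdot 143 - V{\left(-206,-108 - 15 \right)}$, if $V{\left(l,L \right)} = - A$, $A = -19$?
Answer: $25578$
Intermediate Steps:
$V{\left(l,L \right)} = 19$ ($V{\left(l,L \right)} = \left(-1\right) \left(-19\right) = 19$)
$179 \cdot 143 - V{\left(-206,-108 - 15 \right)} = 179 \cdot 143 - 19 = 25597 - 19 = 25578$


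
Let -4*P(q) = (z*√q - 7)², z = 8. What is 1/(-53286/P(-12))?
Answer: (7 - 16*I*√3)²/213144 ≈ -0.0033733 - 0.0018203*I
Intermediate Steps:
P(q) = -(-7 + 8*√q)²/4 (P(q) = -(8*√q - 7)²/4 = -(-7 + 8*√q)²/4)
1/(-53286/P(-12)) = 1/(-53286*(-4/(-7 + 8*√(-12))²)) = 1/(-53286*(-4/(-7 + 8*(2*I*√3))²)) = 1/(-53286*(-4/(-7 + 16*I*√3)²)) = 1/(-(-213144)/(-7 + 16*I*√3)²) = 1/(213144/(-7 + 16*I*√3)²) = (-7 + 16*I*√3)²/213144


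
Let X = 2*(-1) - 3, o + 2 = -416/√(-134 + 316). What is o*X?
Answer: 10 + 80*√182/7 ≈ 164.18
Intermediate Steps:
o = -2 - 16*√182/7 (o = -2 - 416/√(-134 + 316) = -2 - 416*√182/182 = -2 - 16*√182/7 ≈ -32.836)
X = -5 (X = -2 - 3 = -5)
o*X = (-2 - 16*√182/7)*(-5) = 10 + 80*√182/7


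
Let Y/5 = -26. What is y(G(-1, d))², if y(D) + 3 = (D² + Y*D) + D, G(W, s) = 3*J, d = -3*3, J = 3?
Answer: 1172889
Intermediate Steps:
Y = -130 (Y = 5*(-26) = -130)
d = -9
G(W, s) = 9 (G(W, s) = 3*3 = 9)
y(D) = -3 + D² - 129*D (y(D) = -3 + ((D² - 130*D) + D) = -3 + (D² - 129*D) = -3 + D² - 129*D)
y(G(-1, d))² = (-3 + 9² - 129*9)² = (-3 + 81 - 1161)² = (-1083)² = 1172889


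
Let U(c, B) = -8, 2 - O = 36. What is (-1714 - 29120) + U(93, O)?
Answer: -30842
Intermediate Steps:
O = -34 (O = 2 - 1*36 = 2 - 36 = -34)
(-1714 - 29120) + U(93, O) = (-1714 - 29120) - 8 = -30834 - 8 = -30842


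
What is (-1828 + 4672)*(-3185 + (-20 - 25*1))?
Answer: -9186120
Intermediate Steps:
(-1828 + 4672)*(-3185 + (-20 - 25*1)) = 2844*(-3185 + (-20 - 25)) = 2844*(-3185 - 45) = 2844*(-3230) = -9186120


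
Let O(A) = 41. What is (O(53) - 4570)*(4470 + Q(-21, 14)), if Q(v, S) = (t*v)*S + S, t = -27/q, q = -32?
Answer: -306952975/16 ≈ -1.9185e+7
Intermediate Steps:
t = 27/32 (t = -27/(-32) = -27*(-1/32) = 27/32 ≈ 0.84375)
Q(v, S) = S + 27*S*v/32 (Q(v, S) = (27*v/32)*S + S = 27*S*v/32 + S = S + 27*S*v/32)
(O(53) - 4570)*(4470 + Q(-21, 14)) = (41 - 4570)*(4470 + (1/32)*14*(32 + 27*(-21))) = -4529*(4470 + (1/32)*14*(32 - 567)) = -4529*(4470 + (1/32)*14*(-535)) = -4529*(4470 - 3745/16) = -4529*67775/16 = -306952975/16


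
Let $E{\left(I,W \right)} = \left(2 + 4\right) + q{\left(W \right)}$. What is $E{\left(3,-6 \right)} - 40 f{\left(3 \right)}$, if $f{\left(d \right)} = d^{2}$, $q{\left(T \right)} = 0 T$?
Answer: $-354$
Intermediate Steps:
$q{\left(T \right)} = 0$
$E{\left(I,W \right)} = 6$ ($E{\left(I,W \right)} = \left(2 + 4\right) + 0 = 6 + 0 = 6$)
$E{\left(3,-6 \right)} - 40 f{\left(3 \right)} = 6 - 40 \cdot 3^{2} = 6 - 360 = -354$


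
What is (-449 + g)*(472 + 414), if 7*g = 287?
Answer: -361488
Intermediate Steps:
g = 41 (g = (⅐)*287 = 41)
(-449 + g)*(472 + 414) = (-449 + 41)*(472 + 414) = -408*886 = -361488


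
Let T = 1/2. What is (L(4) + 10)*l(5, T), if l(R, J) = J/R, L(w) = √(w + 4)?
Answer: 1 + √2/5 ≈ 1.2828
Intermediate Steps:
L(w) = √(4 + w)
T = ½ ≈ 0.50000
(L(4) + 10)*l(5, T) = (√(4 + 4) + 10)*((½)/5) = (√8 + 10)*((½)*(⅕)) = (2*√2 + 10)*(⅒) = (10 + 2*√2)*(⅒) = 1 + √2/5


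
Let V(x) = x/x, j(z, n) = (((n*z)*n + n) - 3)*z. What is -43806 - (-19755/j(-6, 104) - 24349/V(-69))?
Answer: -504285209/25918 ≈ -19457.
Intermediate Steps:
j(z, n) = z*(-3 + n + z*n**2) (j(z, n) = ((z*n**2 + n) - 3)*z = ((n + z*n**2) - 3)*z = (-3 + n + z*n**2)*z = z*(-3 + n + z*n**2))
V(x) = 1
-43806 - (-19755/j(-6, 104) - 24349/V(-69)) = -43806 - (-19755*(-1/(6*(-3 + 104 - 6*104**2))) - 24349/1) = -43806 - (-19755*(-1/(6*(-3 + 104 - 6*10816))) - 24349*1) = -43806 - (-19755*(-1/(6*(-3 + 104 - 64896))) - 24349) = -43806 - (-19755/((-6*(-64795))) - 24349) = -43806 - (-19755/388770 - 24349) = -43806 - (-19755*1/388770 - 24349) = -43806 - (-1317/25918 - 24349) = -43806 - 1*(-631078699/25918) = -43806 + 631078699/25918 = -504285209/25918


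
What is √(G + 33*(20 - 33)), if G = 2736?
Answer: √2307 ≈ 48.031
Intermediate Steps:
√(G + 33*(20 - 33)) = √(2736 + 33*(20 - 33)) = √(2736 + 33*(-13)) = √(2736 - 429) = √2307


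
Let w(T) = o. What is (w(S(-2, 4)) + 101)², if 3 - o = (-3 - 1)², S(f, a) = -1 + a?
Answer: 7744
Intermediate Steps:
o = -13 (o = 3 - (-3 - 1)² = 3 - 1*(-4)² = 3 - 1*16 = 3 - 16 = -13)
w(T) = -13
(w(S(-2, 4)) + 101)² = (-13 + 101)² = 88² = 7744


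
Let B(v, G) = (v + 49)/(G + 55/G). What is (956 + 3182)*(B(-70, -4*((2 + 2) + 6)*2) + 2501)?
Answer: 13362127526/1291 ≈ 1.0350e+7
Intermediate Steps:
B(v, G) = (49 + v)/(G + 55/G)
(956 + 3182)*(B(-70, -4*((2 + 2) + 6)*2) + 2501) = (956 + 3182)*((-4*((2 + 2) + 6)*2)*(49 - 70)/(55 + (-4*((2 + 2) + 6)*2)**2) + 2501) = 4138*((-4*(4 + 6)*2)*(-21)/(55 + (-4*(4 + 6)*2)**2) + 2501) = 4138*((-4*10*2)*(-21)/(55 + (-4*10*2)**2) + 2501) = 4138*(-40*2*(-21)/(55 + (-40*2)**2) + 2501) = 4138*(-80*(-21)/(55 + (-80)**2) + 2501) = 4138*(-80*(-21)/(55 + 6400) + 2501) = 4138*(-80*(-21)/6455 + 2501) = 4138*(-80*1/6455*(-21) + 2501) = 4138*(336/1291 + 2501) = 4138*(3229127/1291) = 13362127526/1291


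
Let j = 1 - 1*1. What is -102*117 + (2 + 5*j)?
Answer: -11932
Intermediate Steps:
j = 0 (j = 1 - 1 = 0)
-102*117 + (2 + 5*j) = -102*117 + (2 + 5*0) = -11934 + (2 + 0) = -11934 + 2 = -11932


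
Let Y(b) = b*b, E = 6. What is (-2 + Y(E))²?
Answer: 1156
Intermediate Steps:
Y(b) = b²
(-2 + Y(E))² = (-2 + 6²)² = (-2 + 36)² = 34² = 1156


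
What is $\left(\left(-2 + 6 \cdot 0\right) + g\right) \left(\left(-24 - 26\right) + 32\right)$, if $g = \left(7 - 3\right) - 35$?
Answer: $594$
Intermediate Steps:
$g = -31$ ($g = 4 - 35 = -31$)
$\left(\left(-2 + 6 \cdot 0\right) + g\right) \left(\left(-24 - 26\right) + 32\right) = \left(\left(-2 + 6 \cdot 0\right) - 31\right) \left(\left(-24 - 26\right) + 32\right) = \left(\left(-2 + 0\right) - 31\right) \left(-50 + 32\right) = \left(-2 - 31\right) \left(-18\right) = \left(-33\right) \left(-18\right) = 594$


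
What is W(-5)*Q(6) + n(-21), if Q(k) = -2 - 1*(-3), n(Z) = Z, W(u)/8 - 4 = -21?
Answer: -157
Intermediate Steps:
W(u) = -136 (W(u) = 32 + 8*(-21) = 32 - 168 = -136)
Q(k) = 1 (Q(k) = -2 + 3 = 1)
W(-5)*Q(6) + n(-21) = -136*1 - 21 = -136 - 21 = -157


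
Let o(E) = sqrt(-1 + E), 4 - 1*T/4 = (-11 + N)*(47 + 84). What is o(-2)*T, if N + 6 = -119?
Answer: 71280*I*sqrt(3) ≈ 1.2346e+5*I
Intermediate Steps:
N = -125 (N = -6 - 119 = -125)
T = 71280 (T = 16 - 4*(-11 - 125)*(47 + 84) = 16 - (-544)*131 = 16 - 4*(-17816) = 16 + 71264 = 71280)
o(-2)*T = sqrt(-1 - 2)*71280 = sqrt(-3)*71280 = (I*sqrt(3))*71280 = 71280*I*sqrt(3)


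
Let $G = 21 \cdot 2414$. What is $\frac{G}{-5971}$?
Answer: $- \frac{7242}{853} \approx -8.49$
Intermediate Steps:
$G = 50694$
$\frac{G}{-5971} = \frac{50694}{-5971} = 50694 \left(- \frac{1}{5971}\right) = - \frac{7242}{853}$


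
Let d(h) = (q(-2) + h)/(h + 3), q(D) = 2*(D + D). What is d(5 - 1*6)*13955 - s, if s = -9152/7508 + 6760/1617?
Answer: -381212492503/6070218 ≈ -62800.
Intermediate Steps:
q(D) = 4*D (q(D) = 2*(2*D) = 4*D)
d(h) = (-8 + h)/(3 + h) (d(h) = (4*(-2) + h)/(h + 3) = (-8 + h)/(3 + h))
s = 8988824/3035109 (s = -9152*1/7508 + 6760*(1/1617) = -2288/1877 + 6760/1617 = 8988824/3035109 ≈ 2.9616)
d(5 - 1*6)*13955 - s = ((-8 + (5 - 1*6))/(3 + (5 - 1*6)))*13955 - 1*8988824/3035109 = ((-8 + (5 - 6))/(3 + (5 - 6)))*13955 - 8988824/3035109 = ((-8 - 1)/(3 - 1))*13955 - 8988824/3035109 = (-9/2)*13955 - 8988824/3035109 = ((½)*(-9))*13955 - 8988824/3035109 = -9/2*13955 - 8988824/3035109 = -125595/2 - 8988824/3035109 = -381212492503/6070218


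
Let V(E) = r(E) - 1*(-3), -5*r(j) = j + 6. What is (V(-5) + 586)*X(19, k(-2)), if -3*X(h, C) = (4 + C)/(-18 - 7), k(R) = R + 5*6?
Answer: 94208/375 ≈ 251.22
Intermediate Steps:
k(R) = 30 + R (k(R) = R + 30 = 30 + R)
X(h, C) = 4/75 + C/75 (X(h, C) = -(4 + C)/(3*(-18 - 7)) = -(4 + C)/(3*(-25)) = -(4 + C)*(-1)/(3*25) = -(-4/25 - C/25)/3 = 4/75 + C/75)
r(j) = -6/5 - j/5 (r(j) = -(j + 6)/5 = -(6 + j)/5 = -6/5 - j/5)
V(E) = 9/5 - E/5 (V(E) = (-6/5 - E/5) - 1*(-3) = (-6/5 - E/5) + 3 = 9/5 - E/5)
(V(-5) + 586)*X(19, k(-2)) = ((9/5 - ⅕*(-5)) + 586)*(4/75 + (30 - 2)/75) = ((9/5 + 1) + 586)*(4/75 + (1/75)*28) = (14/5 + 586)*(4/75 + 28/75) = (2944/5)*(32/75) = 94208/375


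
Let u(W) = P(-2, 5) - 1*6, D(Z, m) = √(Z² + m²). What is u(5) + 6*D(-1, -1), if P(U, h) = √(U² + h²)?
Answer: -6 + √29 + 6*√2 ≈ 7.8704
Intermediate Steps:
u(W) = -6 + √29 (u(W) = √((-2)² + 5²) - 1*6 = √(4 + 25) - 6 = √29 - 6 = -6 + √29)
u(5) + 6*D(-1, -1) = (-6 + √29) + 6*√((-1)² + (-1)²) = (-6 + √29) + 6*√(1 + 1) = (-6 + √29) + 6*√2 = -6 + √29 + 6*√2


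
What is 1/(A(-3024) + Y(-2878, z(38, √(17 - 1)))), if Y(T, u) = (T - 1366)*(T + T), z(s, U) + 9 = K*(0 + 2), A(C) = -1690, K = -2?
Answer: 1/24426774 ≈ 4.0939e-8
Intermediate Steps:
z(s, U) = -13 (z(s, U) = -9 - 2*(0 + 2) = -9 - 2*2 = -9 - 4 = -13)
Y(T, u) = 2*T*(-1366 + T) (Y(T, u) = (-1366 + T)*(2*T) = 2*T*(-1366 + T))
1/(A(-3024) + Y(-2878, z(38, √(17 - 1)))) = 1/(-1690 + 2*(-2878)*(-1366 - 2878)) = 1/(-1690 + 2*(-2878)*(-4244)) = 1/(-1690 + 24428464) = 1/24426774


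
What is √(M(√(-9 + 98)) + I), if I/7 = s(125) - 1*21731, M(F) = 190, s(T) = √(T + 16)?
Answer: √(-151927 + 7*√141) ≈ 389.67*I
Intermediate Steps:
s(T) = √(16 + T)
I = -152117 + 7*√141 (I = 7*(√(16 + 125) - 1*21731) = 7*(√141 - 21731) = 7*(-21731 + √141) = -152117 + 7*√141 ≈ -1.5203e+5)
√(M(√(-9 + 98)) + I) = √(190 + (-152117 + 7*√141)) = √(-151927 + 7*√141)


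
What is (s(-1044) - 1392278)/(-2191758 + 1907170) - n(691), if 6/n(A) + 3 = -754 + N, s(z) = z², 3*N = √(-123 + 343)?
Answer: 785438949923/733841604974 + 36*√55/5157221 ≈ 1.0704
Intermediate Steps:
N = 2*√55/3 (N = √(-123 + 343)/3 = √220/3 = (2*√55)/3 = 2*√55/3 ≈ 4.9441)
n(A) = 6/(-757 + 2*√55/3) (n(A) = 6/(-3 + (-754 + 2*√55/3)) = 6/(-757 + 2*√55/3))
(s(-1044) - 1392278)/(-2191758 + 1907170) - n(691) = ((-1044)² - 1392278)/(-2191758 + 1907170) - (-40878/5157221 - 36*√55/5157221) = (1089936 - 1392278)/(-284588) + (40878/5157221 + 36*√55/5157221) = -302342*(-1/284588) + (40878/5157221 + 36*√55/5157221) = 151171/142294 + (40878/5157221 + 36*√55/5157221) = 785438949923/733841604974 + 36*√55/5157221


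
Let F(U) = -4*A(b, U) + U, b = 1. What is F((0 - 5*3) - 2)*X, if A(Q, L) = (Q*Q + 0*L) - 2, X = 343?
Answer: -4459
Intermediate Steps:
A(Q, L) = -2 + Q² (A(Q, L) = (Q² + 0) - 2 = Q² - 2 = -2 + Q²)
F(U) = 4 + U (F(U) = -4*(-2 + 1²) + U = -4*(-2 + 1) + U = -4*(-1) + U = 4 + U)
F((0 - 5*3) - 2)*X = (4 + ((0 - 5*3) - 2))*343 = (4 + ((0 - 15) - 2))*343 = (4 + (-15 - 2))*343 = (4 - 17)*343 = -13*343 = -4459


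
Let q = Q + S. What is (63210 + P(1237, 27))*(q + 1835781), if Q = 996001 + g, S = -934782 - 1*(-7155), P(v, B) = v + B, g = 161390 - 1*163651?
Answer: 122622713756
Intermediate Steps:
g = -2261 (g = 161390 - 163651 = -2261)
P(v, B) = B + v
S = -927627 (S = -934782 + 7155 = -927627)
Q = 993740 (Q = 996001 - 2261 = 993740)
q = 66113 (q = 993740 - 927627 = 66113)
(63210 + P(1237, 27))*(q + 1835781) = (63210 + (27 + 1237))*(66113 + 1835781) = (63210 + 1264)*1901894 = 64474*1901894 = 122622713756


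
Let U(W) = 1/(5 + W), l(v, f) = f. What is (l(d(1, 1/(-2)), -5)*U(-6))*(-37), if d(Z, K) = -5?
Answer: -185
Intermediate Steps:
(l(d(1, 1/(-2)), -5)*U(-6))*(-37) = -5/(5 - 6)*(-37) = -5/(-1)*(-37) = -5*(-1)*(-37) = 5*(-37) = -185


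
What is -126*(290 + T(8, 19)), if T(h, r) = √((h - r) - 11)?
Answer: -36540 - 126*I*√22 ≈ -36540.0 - 590.99*I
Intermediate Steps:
T(h, r) = √(-11 + h - r)
-126*(290 + T(8, 19)) = -126*(290 + √(-11 + 8 - 1*19)) = -126*(290 + √(-11 + 8 - 19)) = -126*(290 + √(-22)) = -126*(290 + I*√22) = -36540 - 126*I*√22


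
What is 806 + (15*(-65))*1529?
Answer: -1489969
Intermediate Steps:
806 + (15*(-65))*1529 = 806 - 975*1529 = 806 - 1490775 = -1489969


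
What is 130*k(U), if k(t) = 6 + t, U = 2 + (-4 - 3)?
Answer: 130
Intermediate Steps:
U = -5 (U = 2 - 7 = -5)
130*k(U) = 130*(6 - 5) = 130*1 = 130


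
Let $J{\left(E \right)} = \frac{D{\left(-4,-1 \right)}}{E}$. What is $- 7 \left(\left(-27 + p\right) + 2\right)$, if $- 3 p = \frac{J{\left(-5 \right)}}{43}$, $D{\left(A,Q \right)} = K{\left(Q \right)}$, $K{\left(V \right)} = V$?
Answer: $\frac{112882}{645} \approx 175.01$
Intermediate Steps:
$D{\left(A,Q \right)} = Q$
$J{\left(E \right)} = - \frac{1}{E}$
$p = - \frac{1}{645}$ ($p = - \frac{- \frac{1}{-5} \cdot \frac{1}{43}}{3} = - \frac{\left(-1\right) \left(- \frac{1}{5}\right) \frac{1}{43}}{3} = - \frac{\frac{1}{5} \cdot \frac{1}{43}}{3} = \left(- \frac{1}{3}\right) \frac{1}{215} = - \frac{1}{645} \approx -0.0015504$)
$- 7 \left(\left(-27 + p\right) + 2\right) = - 7 \left(\left(-27 - \frac{1}{645}\right) + 2\right) = - 7 \left(- \frac{17416}{645} + 2\right) = \left(-7\right) \left(- \frac{16126}{645}\right) = \frac{112882}{645}$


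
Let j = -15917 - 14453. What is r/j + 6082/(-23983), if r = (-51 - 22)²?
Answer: -312515747/728363710 ≈ -0.42907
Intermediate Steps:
j = -30370
r = 5329 (r = (-73)² = 5329)
r/j + 6082/(-23983) = 5329/(-30370) + 6082/(-23983) = 5329*(-1/30370) + 6082*(-1/23983) = -5329/30370 - 6082/23983 = -312515747/728363710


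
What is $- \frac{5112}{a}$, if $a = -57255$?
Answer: $\frac{1704}{19085} \approx 0.089285$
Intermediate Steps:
$- \frac{5112}{a} = - \frac{5112}{-57255} = \left(-5112\right) \left(- \frac{1}{57255}\right) = \frac{1704}{19085}$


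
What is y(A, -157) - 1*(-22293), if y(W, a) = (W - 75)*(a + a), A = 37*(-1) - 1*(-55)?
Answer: 40191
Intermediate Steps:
A = 18 (A = -37 + 55 = 18)
y(W, a) = 2*a*(-75 + W) (y(W, a) = (-75 + W)*(2*a) = 2*a*(-75 + W))
y(A, -157) - 1*(-22293) = 2*(-157)*(-75 + 18) - 1*(-22293) = 2*(-157)*(-57) + 22293 = 17898 + 22293 = 40191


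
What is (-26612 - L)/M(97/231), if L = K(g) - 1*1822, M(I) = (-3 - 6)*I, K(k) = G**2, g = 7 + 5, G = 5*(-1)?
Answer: 1910755/291 ≈ 6566.2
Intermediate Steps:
G = -5
g = 12
K(k) = 25 (K(k) = (-5)**2 = 25)
M(I) = -9*I
L = -1797 (L = 25 - 1*1822 = 25 - 1822 = -1797)
(-26612 - L)/M(97/231) = (-26612 - 1*(-1797))/((-873/231)) = (-26612 + 1797)/((-873/231)) = -24815/((-9*97/231)) = -24815/(-291/77) = -24815*(-77/291) = 1910755/291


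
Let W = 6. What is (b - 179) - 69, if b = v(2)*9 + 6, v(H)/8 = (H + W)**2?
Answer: 4366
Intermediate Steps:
v(H) = 8*(6 + H)**2 (v(H) = 8*(H + 6)**2 = 8*(6 + H)**2)
b = 4614 (b = (8*(6 + 2)**2)*9 + 6 = (8*8**2)*9 + 6 = (8*64)*9 + 6 = 512*9 + 6 = 4608 + 6 = 4614)
(b - 179) - 69 = (4614 - 179) - 69 = 4435 - 69 = 4366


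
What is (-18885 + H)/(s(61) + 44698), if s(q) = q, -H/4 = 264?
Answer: -19941/44759 ≈ -0.44552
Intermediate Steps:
H = -1056 (H = -4*264 = -1056)
(-18885 + H)/(s(61) + 44698) = (-18885 - 1056)/(61 + 44698) = -19941/44759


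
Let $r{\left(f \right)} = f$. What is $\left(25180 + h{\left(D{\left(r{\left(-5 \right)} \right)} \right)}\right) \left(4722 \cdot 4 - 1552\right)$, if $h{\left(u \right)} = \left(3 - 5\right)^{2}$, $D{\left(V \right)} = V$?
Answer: $436589824$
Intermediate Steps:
$h{\left(u \right)} = 4$ ($h{\left(u \right)} = \left(-2\right)^{2} = 4$)
$\left(25180 + h{\left(D{\left(r{\left(-5 \right)} \right)} \right)}\right) \left(4722 \cdot 4 - 1552\right) = \left(25180 + 4\right) \left(4722 \cdot 4 - 1552\right) = 25184 \left(18888 - 1552\right) = 25184 \cdot 17336 = 436589824$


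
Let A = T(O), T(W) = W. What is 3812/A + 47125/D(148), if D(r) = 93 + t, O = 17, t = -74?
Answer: 873553/323 ≈ 2704.5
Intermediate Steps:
A = 17
D(r) = 19 (D(r) = 93 - 74 = 19)
3812/A + 47125/D(148) = 3812/17 + 47125/19 = 873553/323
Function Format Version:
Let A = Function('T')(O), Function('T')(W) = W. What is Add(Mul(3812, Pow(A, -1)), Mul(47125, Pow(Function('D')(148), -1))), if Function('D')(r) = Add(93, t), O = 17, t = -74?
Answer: Rational(873553, 323) ≈ 2704.5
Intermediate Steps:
A = 17
Function('D')(r) = 19 (Function('D')(r) = Add(93, -74) = 19)
Add(Mul(3812, Pow(A, -1)), Mul(47125, Pow(Function('D')(148), -1))) = Add(Mul(3812, Pow(17, -1)), Mul(47125, Pow(19, -1))) = Add(Mul(3812, Rational(1, 17)), Mul(47125, Rational(1, 19))) = Add(Rational(3812, 17), Rational(47125, 19)) = Rational(873553, 323)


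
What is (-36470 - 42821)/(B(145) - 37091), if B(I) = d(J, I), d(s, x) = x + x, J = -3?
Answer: 79291/36801 ≈ 2.1546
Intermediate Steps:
d(s, x) = 2*x
B(I) = 2*I
(-36470 - 42821)/(B(145) - 37091) = (-36470 - 42821)/(2*145 - 37091) = -79291/(290 - 37091) = -79291/(-36801) = -79291*(-1/36801) = 79291/36801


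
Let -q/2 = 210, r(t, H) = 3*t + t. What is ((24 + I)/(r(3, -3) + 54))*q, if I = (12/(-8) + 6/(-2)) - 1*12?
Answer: -525/11 ≈ -47.727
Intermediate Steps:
r(t, H) = 4*t
q = -420 (q = -2*210 = -420)
I = -33/2 (I = (12*(-1/8) + 6*(-1/2)) - 12 = (-3/2 - 3) - 12 = -9/2 - 12 = -33/2 ≈ -16.500)
((24 + I)/(r(3, -3) + 54))*q = ((24 - 33/2)/(4*3 + 54))*(-420) = (15/(2*(12 + 54)))*(-420) = ((15/2)/66)*(-420) = ((15/2)*(1/66))*(-420) = (5/44)*(-420) = -525/11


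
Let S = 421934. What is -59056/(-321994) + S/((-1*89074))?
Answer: -32649965563/7170323389 ≈ -4.5535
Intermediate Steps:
-59056/(-321994) + S/((-1*89074)) = -59056/(-321994) + 421934/((-1*89074)) = -59056*(-1/321994) + 421934/(-89074) = 29528/160997 + 421934*(-1/89074) = 29528/160997 - 210967/44537 = -32649965563/7170323389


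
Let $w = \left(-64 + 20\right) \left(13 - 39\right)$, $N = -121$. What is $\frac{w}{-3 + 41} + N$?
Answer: $- \frac{1727}{19} \approx -90.895$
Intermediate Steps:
$w = 1144$ ($w = \left(-44\right) \left(-26\right) = 1144$)
$\frac{w}{-3 + 41} + N = \frac{1}{-3 + 41} \cdot 1144 - 121 = \frac{1}{38} \cdot 1144 - 121 = \frac{572}{19} - 121 = - \frac{1727}{19}$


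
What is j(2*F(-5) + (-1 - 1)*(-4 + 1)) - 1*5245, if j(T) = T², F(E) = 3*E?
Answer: -4669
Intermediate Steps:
j(2*F(-5) + (-1 - 1)*(-4 + 1)) - 1*5245 = (2*(3*(-5)) + (-1 - 1)*(-4 + 1))² - 1*5245 = (2*(-15) - 2*(-3))² - 5245 = (-30 + 6)² - 5245 = (-24)² - 5245 = 576 - 5245 = -4669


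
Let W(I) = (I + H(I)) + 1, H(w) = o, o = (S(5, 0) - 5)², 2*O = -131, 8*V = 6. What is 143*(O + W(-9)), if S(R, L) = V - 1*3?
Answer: -47905/16 ≈ -2994.1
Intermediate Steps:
V = ¾ (V = (⅛)*6 = ¾ ≈ 0.75000)
O = -131/2 (O = (½)*(-131) = -131/2 ≈ -65.500)
S(R, L) = -9/4 (S(R, L) = ¾ - 1*3 = ¾ - 3 = -9/4)
o = 841/16 (o = (-9/4 - 5)² = (-29/4)² = 841/16 ≈ 52.563)
H(w) = 841/16
W(I) = 857/16 + I (W(I) = (I + 841/16) + 1 = (841/16 + I) + 1 = 857/16 + I)
143*(O + W(-9)) = 143*(-131/2 + (857/16 - 9)) = 143*(-131/2 + 713/16) = 143*(-335/16) = -47905/16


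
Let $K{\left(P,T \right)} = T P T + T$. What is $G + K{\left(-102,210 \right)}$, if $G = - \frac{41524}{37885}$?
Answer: $- \frac{170406392674}{37885} \approx -4.498 \cdot 10^{6}$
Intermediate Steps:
$G = - \frac{41524}{37885}$ ($G = \left(-41524\right) \frac{1}{37885} = - \frac{41524}{37885} \approx -1.0961$)
$K{\left(P,T \right)} = T + P T^{2}$ ($K{\left(P,T \right)} = P T T + T = P T^{2} + T = T + P T^{2}$)
$G + K{\left(-102,210 \right)} = - \frac{41524}{37885} + 210 \left(1 - 21420\right) = - \frac{41524}{37885} + 210 \left(-21419\right) = - \frac{41524}{37885} - 4497990 = - \frac{170406392674}{37885}$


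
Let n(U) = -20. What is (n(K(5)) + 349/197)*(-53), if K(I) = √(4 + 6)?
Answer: 190323/197 ≈ 966.11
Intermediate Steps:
K(I) = √10
(n(K(5)) + 349/197)*(-53) = (-20 + 349/197)*(-53) = -3591/197*(-53) = 190323/197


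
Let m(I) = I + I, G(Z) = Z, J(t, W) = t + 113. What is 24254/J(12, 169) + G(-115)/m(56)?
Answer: 2702073/14000 ≈ 193.01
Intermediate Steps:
J(t, W) = 113 + t
m(I) = 2*I
24254/J(12, 169) + G(-115)/m(56) = 24254/(113 + 12) - 115/(2*56) = 24254/125 - 115/112 = 2702073/14000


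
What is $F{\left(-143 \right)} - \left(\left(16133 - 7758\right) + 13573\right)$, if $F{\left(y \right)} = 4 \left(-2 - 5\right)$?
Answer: $-21976$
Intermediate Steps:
$F{\left(y \right)} = -28$ ($F{\left(y \right)} = 4 \left(-7\right) = -28$)
$F{\left(-143 \right)} - \left(\left(16133 - 7758\right) + 13573\right) = -28 - \left(\left(16133 - 7758\right) + 13573\right) = -28 - \left(8375 + 13573\right) = -28 - 21948 = -21976$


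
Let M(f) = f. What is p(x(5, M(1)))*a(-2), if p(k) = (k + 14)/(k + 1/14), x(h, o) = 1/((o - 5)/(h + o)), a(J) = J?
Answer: 35/2 ≈ 17.500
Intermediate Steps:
x(h, o) = (h + o)/(-5 + o) (x(h, o) = 1/((-5 + o)/(h + o)) = (h + o)/(-5 + o))
p(k) = (14 + k)/(1/14 + k) (p(k) = (14 + k)/(k + 1/14) = (14 + k)/(1/14 + k))
p(x(5, M(1)))*a(-2) = (14*(14 + (5 + 1)/(-5 + 1))/(1 + 14*((5 + 1)/(-5 + 1))))*(-2) = (14*(14 + 6/(-4))/(1 + 14*(6/(-4))))*(-2) = (14*(14 - 1/4*6)/(1 + 14*(-1/4*6)))*(-2) = (14*(14 - 3/2)/(1 + 14*(-3/2)))*(-2) = (14*(25/2)/(1 - 21))*(-2) = (14*(25/2)/(-20))*(-2) = (14*(-1/20)*(25/2))*(-2) = -35/4*(-2) = 35/2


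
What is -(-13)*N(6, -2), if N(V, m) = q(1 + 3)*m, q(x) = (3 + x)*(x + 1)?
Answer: -910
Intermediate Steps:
q(x) = (1 + x)*(3 + x) (q(x) = (3 + x)*(1 + x) = (1 + x)*(3 + x))
N(V, m) = 35*m (N(V, m) = (3 + (1 + 3)² + 4*(1 + 3))*m = (3 + 4² + 4*4)*m = (3 + 16 + 16)*m = 35*m)
-(-13)*N(6, -2) = -(-13)*35*(-2) = -(-13)*(-70) = -13*70 = -910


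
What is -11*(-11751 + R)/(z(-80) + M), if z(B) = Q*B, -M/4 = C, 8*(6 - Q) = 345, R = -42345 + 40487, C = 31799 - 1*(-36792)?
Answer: -149699/271394 ≈ -0.55159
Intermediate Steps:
C = 68591 (C = 31799 + 36792 = 68591)
R = -1858
Q = -297/8 (Q = 6 - 1/8*345 = 6 - 345/8 = -297/8 ≈ -37.125)
M = -274364 (M = -4*68591 = -274364)
z(B) = -297*B/8
-11*(-11751 + R)/(z(-80) + M) = -11*(-11751 - 1858)/(-297/8*(-80) - 274364) = -(-149699)/(2970 - 274364) = -(-149699)/(-271394) = -(-149699)*(-1)/271394 = -11*13609/271394 = -149699/271394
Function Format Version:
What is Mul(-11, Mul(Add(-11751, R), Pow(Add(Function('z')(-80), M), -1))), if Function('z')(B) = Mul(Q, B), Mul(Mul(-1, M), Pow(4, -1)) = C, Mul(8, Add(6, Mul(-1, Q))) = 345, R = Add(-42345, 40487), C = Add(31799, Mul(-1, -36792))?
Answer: Rational(-149699, 271394) ≈ -0.55159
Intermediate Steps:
C = 68591 (C = Add(31799, 36792) = 68591)
R = -1858
Q = Rational(-297, 8) (Q = Add(6, Mul(Rational(-1, 8), 345)) = Add(6, Rational(-345, 8)) = Rational(-297, 8) ≈ -37.125)
M = -274364 (M = Mul(-4, 68591) = -274364)
Function('z')(B) = Mul(Rational(-297, 8), B)
Mul(-11, Mul(Add(-11751, R), Pow(Add(Function('z')(-80), M), -1))) = Mul(-11, Mul(Add(-11751, -1858), Pow(Add(Mul(Rational(-297, 8), -80), -274364), -1))) = Mul(-11, Mul(-13609, Pow(Add(2970, -274364), -1))) = Mul(-11, Mul(-13609, Pow(-271394, -1))) = Mul(-11, Mul(-13609, Rational(-1, 271394))) = Mul(-11, Rational(13609, 271394)) = Rational(-149699, 271394)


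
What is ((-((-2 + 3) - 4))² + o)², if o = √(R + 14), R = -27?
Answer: (9 + I*√13)² ≈ 68.0 + 64.9*I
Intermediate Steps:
o = I*√13 (o = √(-27 + 14) = √(-13) = I*√13 ≈ 3.6056*I)
((-((-2 + 3) - 4))² + o)² = ((-((-2 + 3) - 4))² + I*√13)² = ((-(1 - 4))² + I*√13)² = ((-1*(-3))² + I*√13)² = (3² + I*√13)² = (9 + I*√13)²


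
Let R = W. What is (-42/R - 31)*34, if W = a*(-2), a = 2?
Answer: -697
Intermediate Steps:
W = -4 (W = 2*(-2) = -4)
R = -4
(-42/R - 31)*34 = (-42/(-4) - 31)*34 = (-42*(-1/4) - 31)*34 = (21/2 - 31)*34 = -41/2*34 = -697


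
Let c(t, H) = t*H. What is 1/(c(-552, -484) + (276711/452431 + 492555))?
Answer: 452431/343722513324 ≈ 1.3163e-6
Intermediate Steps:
c(t, H) = H*t
1/(c(-552, -484) + (276711/452431 + 492555)) = 1/(-484*(-552) + (276711/452431 + 492555)) = 1/(267168 + (276711*(1/452431) + 492555)) = 1/(267168 + (276711/452431 + 492555)) = 1/(267168 + 222847427916/452431) = 1/(343722513324/452431) = 452431/343722513324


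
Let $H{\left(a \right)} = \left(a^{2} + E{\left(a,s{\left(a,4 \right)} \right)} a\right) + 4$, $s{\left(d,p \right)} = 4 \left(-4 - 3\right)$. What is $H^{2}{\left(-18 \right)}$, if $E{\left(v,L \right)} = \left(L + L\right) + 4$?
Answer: $1597696$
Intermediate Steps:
$s{\left(d,p \right)} = -28$ ($s{\left(d,p \right)} = 4 \left(-7\right) = -28$)
$E{\left(v,L \right)} = 4 + 2 L$ ($E{\left(v,L \right)} = 2 L + 4 = 4 + 2 L$)
$H{\left(a \right)} = 4 + a^{2} - 52 a$ ($H{\left(a \right)} = \left(a^{2} + \left(4 + 2 \left(-28\right)\right) a\right) + 4 = \left(a^{2} + \left(4 - 56\right) a\right) + 4 = \left(a^{2} - 52 a\right) + 4 = 4 + a^{2} - 52 a$)
$H^{2}{\left(-18 \right)} = \left(4 + \left(-18\right)^{2} - -936\right)^{2} = \left(4 + 324 + 936\right)^{2} = 1264^{2} = 1597696$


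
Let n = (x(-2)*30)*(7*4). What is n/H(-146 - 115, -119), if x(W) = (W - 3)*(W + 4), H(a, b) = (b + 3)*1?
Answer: 2100/29 ≈ 72.414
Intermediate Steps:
H(a, b) = 3 + b (H(a, b) = (3 + b)*1 = 3 + b)
x(W) = (-3 + W)*(4 + W)
n = -8400 (n = ((-12 - 2 + (-2)**2)*30)*(7*4) = ((-12 - 2 + 4)*30)*28 = -10*30*28 = -300*28 = -8400)
n/H(-146 - 115, -119) = -8400/(3 - 119) = -8400/(-116) = -8400*(-1/116) = 2100/29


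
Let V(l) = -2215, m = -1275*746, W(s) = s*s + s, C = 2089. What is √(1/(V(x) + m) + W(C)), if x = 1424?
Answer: √3968287547247628885/953365 ≈ 2089.5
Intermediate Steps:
W(s) = s + s² (W(s) = s² + s = s + s²)
m = -951150
√(1/(V(x) + m) + W(C)) = √(1/(-2215 - 951150) + 2089*(1 + 2089)) = √(1/(-953365) + 2089*2090) = √(-1/953365 + 4366010) = √(4162401123649/953365) = √3968287547247628885/953365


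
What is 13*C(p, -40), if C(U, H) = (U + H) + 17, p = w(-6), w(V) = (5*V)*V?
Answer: 2041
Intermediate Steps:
w(V) = 5*V²
p = 180 (p = 5*(-6)² = 5*36 = 180)
C(U, H) = 17 + H + U (C(U, H) = (H + U) + 17 = 17 + H + U)
13*C(p, -40) = 13*(17 - 40 + 180) = 13*157 = 2041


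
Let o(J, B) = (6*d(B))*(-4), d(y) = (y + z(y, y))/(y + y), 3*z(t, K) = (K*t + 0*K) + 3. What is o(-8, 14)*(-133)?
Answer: 9158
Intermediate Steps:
z(t, K) = 1 + K*t/3 (z(t, K) = ((K*t + 0*K) + 3)/3 = ((K*t + 0) + 3)/3 = (K*t + 3)/3 = (3 + K*t)/3 = 1 + K*t/3)
d(y) = (1 + y + y²/3)/(2*y) (d(y) = (y + (1 + y*y/3))/(y + y) = (y + (1 + y²/3))/((2*y)) = (1 + y + y²/3)*(1/(2*y)) = (1 + y + y²/3)/(2*y))
o(J, B) = -4*(3 + B² + 3*B)/B (o(J, B) = (6*((3 + B² + 3*B)/(6*B)))*(-4) = ((3 + B² + 3*B)/B)*(-4) = -4*(3 + B² + 3*B)/B)
o(-8, 14)*(-133) = (-12 - 12/14 - 4*14)*(-133) = (-12 - 12*1/14 - 56)*(-133) = (-12 - 6/7 - 56)*(-133) = -482/7*(-133) = 9158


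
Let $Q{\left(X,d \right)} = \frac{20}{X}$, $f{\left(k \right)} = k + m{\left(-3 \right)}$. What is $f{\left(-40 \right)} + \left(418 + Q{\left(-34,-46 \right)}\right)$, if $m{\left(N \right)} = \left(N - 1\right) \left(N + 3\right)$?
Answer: $\frac{6416}{17} \approx 377.41$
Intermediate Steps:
$m{\left(N \right)} = \left(-1 + N\right) \left(3 + N\right)$
$f{\left(k \right)} = k$ ($f{\left(k \right)} = k + \left(-3 + \left(-3\right)^{2} + 2 \left(-3\right)\right) = k - 0 = k + 0 = k$)
$f{\left(-40 \right)} + \left(418 + Q{\left(-34,-46 \right)}\right) = -40 + \left(418 + \frac{20}{-34}\right) = -40 + \left(418 + 20 \left(- \frac{1}{34}\right)\right) = -40 + \left(418 - \frac{10}{17}\right) = -40 + \frac{7096}{17} = \frac{6416}{17}$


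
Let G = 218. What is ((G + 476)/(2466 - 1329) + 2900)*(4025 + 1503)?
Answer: 18231310832/1137 ≈ 1.6035e+7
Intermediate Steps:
((G + 476)/(2466 - 1329) + 2900)*(4025 + 1503) = ((218 + 476)/(2466 - 1329) + 2900)*(4025 + 1503) = (694/1137 + 2900)*5528 = (3297994/1137)*5528 = 18231310832/1137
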